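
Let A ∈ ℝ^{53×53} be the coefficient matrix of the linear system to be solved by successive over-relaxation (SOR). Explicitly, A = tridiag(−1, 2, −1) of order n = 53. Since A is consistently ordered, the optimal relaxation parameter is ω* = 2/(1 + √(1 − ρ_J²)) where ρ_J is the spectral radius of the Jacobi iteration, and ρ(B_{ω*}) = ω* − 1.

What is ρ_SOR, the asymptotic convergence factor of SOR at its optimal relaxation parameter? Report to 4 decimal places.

ρ_SOR = 0.8901

[ρ_J] n=53: ρ(B_J) = cos(π/(n+1)) = cos(π/54) = 0.9983.
√(1 − cos²(π/54)) = sin(π/54) ≈ 0.05814.
[ω*] 2 ÷ (1 + 0.05814) = 2 ÷ 1.05814 = 1.8901.
ρ_SOR = ω* − 1 = 1.8901 − 1 = 0.8901.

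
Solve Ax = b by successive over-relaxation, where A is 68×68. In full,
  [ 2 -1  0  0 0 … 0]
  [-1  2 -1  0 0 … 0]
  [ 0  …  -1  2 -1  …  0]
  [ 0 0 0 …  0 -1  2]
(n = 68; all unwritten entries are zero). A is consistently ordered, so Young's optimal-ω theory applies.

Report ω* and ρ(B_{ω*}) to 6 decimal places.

ω* = 1.912934, ρ_SOR = 0.912934

½·tridiag(1,0,1) at n=68: λ_k = cos(kπ/69); max |λ| at k=1 ⇒ ρ_J = cos(π/69) ≈ 0.998964.
√(1−ρ_J²) = |sin(π/69)| = 0.0455146
ω* = 2/(1 + 0.0455146) = 2/1.0455146 = 1.912934.
At ω = 1.912934 every |λ(B_ω)| = ω−1, so ρ_SOR = 0.912934.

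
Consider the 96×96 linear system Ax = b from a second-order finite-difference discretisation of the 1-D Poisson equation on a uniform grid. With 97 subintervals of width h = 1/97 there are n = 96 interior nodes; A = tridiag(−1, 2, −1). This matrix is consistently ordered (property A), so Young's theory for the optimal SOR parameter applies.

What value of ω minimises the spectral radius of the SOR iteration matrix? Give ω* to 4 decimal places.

ω* = 1.9373

ρ_J = max_k |cos(kπ/97)| = cos(π/97) = 0.9995
root = sin(π/97) = 0.03238  (since 1−cos² = sin²).
ω* = 2/(1+0.03238) = 1.9373
At ω = 1.9373 every |λ(B_ω)| = ω−1, so ρ_SOR = 0.9373.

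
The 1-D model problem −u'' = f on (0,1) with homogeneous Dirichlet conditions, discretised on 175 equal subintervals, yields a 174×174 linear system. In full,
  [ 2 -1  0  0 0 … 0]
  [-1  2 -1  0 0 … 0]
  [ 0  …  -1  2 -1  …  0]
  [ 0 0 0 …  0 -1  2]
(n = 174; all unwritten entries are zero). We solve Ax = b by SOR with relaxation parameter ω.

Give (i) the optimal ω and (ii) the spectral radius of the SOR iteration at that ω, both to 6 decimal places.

½·tridiag(1,0,1) at n=174: λ_k = cos(kπ/175); max |λ| at k=1 ⇒ ρ_J = cos(π/175) ≈ 0.999839.
√(1 − cos²(π/175)) = sin(π/175) ≈ 0.0179510.
Young: ω* = 2/(1+√(1−ρ_J²)) = 2/(1+0.0179510) = 2/1.0179510 = 1.964731.
[ρ_SOR] ω* − 1 = 0.964731.

ω* = 1.964731, ρ_SOR = 0.964731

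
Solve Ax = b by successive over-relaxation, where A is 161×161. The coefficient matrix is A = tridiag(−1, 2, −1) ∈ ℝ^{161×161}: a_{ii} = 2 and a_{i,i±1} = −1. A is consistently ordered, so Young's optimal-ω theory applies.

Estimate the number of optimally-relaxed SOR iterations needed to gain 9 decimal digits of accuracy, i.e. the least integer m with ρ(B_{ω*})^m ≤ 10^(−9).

[ρ_J] n=161: ρ(B_J) = cos(π/(n+1)) = cos(π/162) = 0.9998120.
root = sin(π/162) = 0.0193913  (since 1−cos² = sin²).
ω* = 2/(1 + 0.0193913) = 2/1.0193913 = 1.9619551.
and ρ(B_{ω*}) = 1.9619551 − 1 = 0.9619551.
For 9 digits: m = 9·ln10 / (−ln 0.9619551) = 20.7233/0.0387875 = 534.278; round up → m = 535.

m = 535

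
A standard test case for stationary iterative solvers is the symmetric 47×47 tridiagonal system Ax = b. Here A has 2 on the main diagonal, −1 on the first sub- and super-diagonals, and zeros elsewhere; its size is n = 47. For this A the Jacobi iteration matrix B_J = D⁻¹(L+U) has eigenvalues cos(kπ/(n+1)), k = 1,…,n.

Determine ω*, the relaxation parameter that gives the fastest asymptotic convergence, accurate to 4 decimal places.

½·tridiag(1,0,1) at n=47: λ_k = cos(kπ/48); max |λ| at k=1 ⇒ ρ_J = cos(π/48) ≈ 0.9979.
1 − cos²(π/48) = sin²(π/48) ⇒ √(1−ρ_J²) = sin(π/48) = 0.06540.
ω* = 2/(1 + 0.06540) = 2/1.06540 = 1.8772.
and ρ(B_{ω*}) = 1.8772 − 1 = 0.8772.

ω* = 1.8772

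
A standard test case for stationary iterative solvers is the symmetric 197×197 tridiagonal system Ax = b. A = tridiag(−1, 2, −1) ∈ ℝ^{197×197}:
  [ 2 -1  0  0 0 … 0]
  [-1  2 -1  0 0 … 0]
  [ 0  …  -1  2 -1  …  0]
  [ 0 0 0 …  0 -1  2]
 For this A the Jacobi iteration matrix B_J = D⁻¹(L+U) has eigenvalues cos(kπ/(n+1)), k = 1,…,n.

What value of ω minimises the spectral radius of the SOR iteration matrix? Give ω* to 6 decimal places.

ω* = 1.968764

With n=197, ρ(Jacobi) = cos(π/198) = 0.999874.
root = sin(π/198) = 0.0158660  (since 1−cos² = sin²).
So ω* = 2/1.0158660 = 1.968764 (Young).
and ρ(B_{ω*}) = 1.968764 − 1 = 0.968764.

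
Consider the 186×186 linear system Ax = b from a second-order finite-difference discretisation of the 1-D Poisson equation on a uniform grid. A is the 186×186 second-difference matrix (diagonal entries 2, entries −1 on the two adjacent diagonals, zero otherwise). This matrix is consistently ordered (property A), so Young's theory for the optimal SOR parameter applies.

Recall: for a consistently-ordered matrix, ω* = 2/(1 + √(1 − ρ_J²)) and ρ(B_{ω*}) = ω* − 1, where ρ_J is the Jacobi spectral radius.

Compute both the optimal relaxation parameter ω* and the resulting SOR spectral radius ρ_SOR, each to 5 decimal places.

spectrum of D⁻¹(L+U) = {cos(kπ/187) : 1≤k≤186}; ρ_J = cos(π/187) = 0.99986.
√(1−ρ_J²) simplifies to sin(π/187) = 0.016799.
[ω*] 2 ÷ (1 + 0.016799) = 2 ÷ 1.016799 = 1.96696.
At ω = 1.96696 every |λ(B_ω)| = ω−1, so ρ_SOR = 0.96696.

ω* = 1.96696, ρ_SOR = 0.96696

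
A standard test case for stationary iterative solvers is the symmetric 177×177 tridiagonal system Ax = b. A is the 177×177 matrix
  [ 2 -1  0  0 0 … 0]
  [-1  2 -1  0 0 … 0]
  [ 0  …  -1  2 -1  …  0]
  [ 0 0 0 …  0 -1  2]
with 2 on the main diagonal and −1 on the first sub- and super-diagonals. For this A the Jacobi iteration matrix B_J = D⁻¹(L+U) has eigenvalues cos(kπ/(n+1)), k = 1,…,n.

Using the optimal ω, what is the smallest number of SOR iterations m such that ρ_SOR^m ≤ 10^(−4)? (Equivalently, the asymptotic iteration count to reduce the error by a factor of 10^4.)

m = 261

With n=177, ρ(Jacobi) = cos(π/178) = 0.9998443.
root = sin(π/178) = 0.0176485  (since 1−cos² = sin²).
[ω*] 2 ÷ (1 + 0.0176485) = 2 ÷ 1.0176485 = 1.9653151.
and ρ(B_{ω*}) = 1.9653151 − 1 = 0.9653151.
For 4 digits: m = 4·ln10 / (−ln 0.9653151) = 9.21034/0.0353007 = 260.911; round up → m = 261.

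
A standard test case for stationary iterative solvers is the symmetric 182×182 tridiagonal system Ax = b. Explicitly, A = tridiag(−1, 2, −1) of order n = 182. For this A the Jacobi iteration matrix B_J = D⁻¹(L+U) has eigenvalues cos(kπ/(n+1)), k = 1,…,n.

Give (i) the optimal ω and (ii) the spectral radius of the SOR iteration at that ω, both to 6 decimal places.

B_J for the 182×182 system has eigenvalues cos(kπ/183); ρ_J = cos(π/183) = 0.999853.
√(1−ρ_J²) simplifies to sin(π/183) = 0.0171663.
ω* = 2 / (1 + 0.0171663) = 2 / 1.0171663 ≈ 1.966247.
Hence ρ(B_{ω*}) = 1.966247 − 1 = 0.966247.

ω* = 1.966247, ρ_SOR = 0.966247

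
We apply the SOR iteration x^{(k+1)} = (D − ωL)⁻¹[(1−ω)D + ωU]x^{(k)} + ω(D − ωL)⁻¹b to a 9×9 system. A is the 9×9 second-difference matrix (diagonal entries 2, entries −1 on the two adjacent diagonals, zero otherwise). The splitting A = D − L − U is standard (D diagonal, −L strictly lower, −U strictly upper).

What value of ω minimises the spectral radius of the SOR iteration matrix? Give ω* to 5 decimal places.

ω* = 1.52786

[ρ_J] n=9: ρ(B_J) = cos(π/(n+1)) = cos(π/10) = 0.95106.
root = sin(π/10) = 0.309017  (since 1−cos² = sin²).
Then 2/(1+√(1−ρ_J²)) = 2/(1+0.309017); ω* = 2/1.309017 = 1.52786.
Hence ρ(B_{ω*}) = 1.52786 − 1 = 0.52786.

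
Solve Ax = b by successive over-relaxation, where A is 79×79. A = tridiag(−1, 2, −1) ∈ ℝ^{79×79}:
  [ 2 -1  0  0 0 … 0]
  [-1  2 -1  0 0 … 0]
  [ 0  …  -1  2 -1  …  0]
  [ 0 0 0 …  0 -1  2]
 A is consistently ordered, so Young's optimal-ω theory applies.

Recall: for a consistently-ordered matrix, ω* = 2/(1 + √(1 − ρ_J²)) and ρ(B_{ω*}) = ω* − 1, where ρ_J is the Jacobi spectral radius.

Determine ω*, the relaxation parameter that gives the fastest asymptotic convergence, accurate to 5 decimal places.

ω* = 1.92445

ρ_J = max_k |cos(kπ/80)| = cos(π/80) = 0.99923
√(1 − cos²(π/80)) = sin(π/80) ≈ 0.039260.
ω* = 2/(1 + 0.039260) = 2/1.039260 = 1.92445.
ρ_SOR = ω* − 1 ≈ 0.92445.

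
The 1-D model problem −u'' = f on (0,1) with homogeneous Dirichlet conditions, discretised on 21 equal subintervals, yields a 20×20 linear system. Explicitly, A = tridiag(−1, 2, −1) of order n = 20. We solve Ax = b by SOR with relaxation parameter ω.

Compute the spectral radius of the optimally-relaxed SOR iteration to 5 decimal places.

B_J for the 20×20 system has eigenvalues cos(kπ/21); ρ_J = cos(π/21) = 0.98883.
root = sin(π/21) = 0.149042  (since 1−cos² = sin²).
[ω*] 2 ÷ (1 + 0.149042) = 2 ÷ 1.149042 = 1.74058.
At ω = 1.74058 every |λ(B_ω)| = ω−1, so ρ_SOR = 0.74058.

ρ_SOR = 0.74058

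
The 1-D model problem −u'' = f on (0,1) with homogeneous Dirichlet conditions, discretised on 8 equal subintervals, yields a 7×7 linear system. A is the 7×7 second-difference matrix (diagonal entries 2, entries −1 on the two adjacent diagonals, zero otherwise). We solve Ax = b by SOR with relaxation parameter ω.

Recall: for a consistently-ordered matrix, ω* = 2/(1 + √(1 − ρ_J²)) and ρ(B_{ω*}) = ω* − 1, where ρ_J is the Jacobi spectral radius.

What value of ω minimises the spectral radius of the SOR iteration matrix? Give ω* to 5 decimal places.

[ρ_J] n=7: ρ(B_J) = cos(π/(n+1)) = cos(π/8) = 0.92388.
√(1−ρ_J²) simplifies to sin(π/8) = 0.382683.
Then 2/(1+√(1−ρ_J²)) = 2/(1+0.382683); ω* = 2/1.382683 = 1.44646.
ρ_SOR = ω* − 1 = 1.44646 − 1 = 0.44646.

ω* = 1.44646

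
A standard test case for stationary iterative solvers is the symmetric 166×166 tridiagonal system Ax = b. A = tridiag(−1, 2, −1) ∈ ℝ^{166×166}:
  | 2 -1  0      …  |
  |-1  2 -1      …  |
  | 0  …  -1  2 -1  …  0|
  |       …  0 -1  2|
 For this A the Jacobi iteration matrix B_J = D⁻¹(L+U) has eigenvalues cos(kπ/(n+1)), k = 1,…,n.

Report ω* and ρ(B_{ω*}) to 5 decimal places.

With n=166, ρ(Jacobi) = cos(π/167) = 0.99982.
√(1−ρ_J²) = |sin(π/167)| = 0.018811
ω* = 2 / (1 + 0.018811) = 2 / 1.018811 ≈ 1.96307.
At ω = 1.96307 every |λ(B_ω)| = ω−1, so ρ_SOR = 0.96307.

ω* = 1.96307, ρ_SOR = 0.96307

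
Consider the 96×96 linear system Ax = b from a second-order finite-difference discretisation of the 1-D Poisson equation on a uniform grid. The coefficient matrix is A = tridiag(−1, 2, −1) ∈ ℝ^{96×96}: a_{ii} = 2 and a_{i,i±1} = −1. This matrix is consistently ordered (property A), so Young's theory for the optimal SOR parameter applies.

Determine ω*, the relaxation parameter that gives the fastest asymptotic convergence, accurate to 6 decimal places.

ω* = 1.937268

ρ_J = max_k |cos(kπ/97)| = cos(π/97) = 0.999476
1 − cos²(π/97) = sin²(π/97) ⇒ √(1−ρ_J²) = sin(π/97) = 0.0323819.
[ω*] 2 ÷ (1 + 0.0323819) = 2 ÷ 1.0323819 = 1.937268.
ρ_SOR = ω* − 1 = 1.937268 − 1 = 0.937268.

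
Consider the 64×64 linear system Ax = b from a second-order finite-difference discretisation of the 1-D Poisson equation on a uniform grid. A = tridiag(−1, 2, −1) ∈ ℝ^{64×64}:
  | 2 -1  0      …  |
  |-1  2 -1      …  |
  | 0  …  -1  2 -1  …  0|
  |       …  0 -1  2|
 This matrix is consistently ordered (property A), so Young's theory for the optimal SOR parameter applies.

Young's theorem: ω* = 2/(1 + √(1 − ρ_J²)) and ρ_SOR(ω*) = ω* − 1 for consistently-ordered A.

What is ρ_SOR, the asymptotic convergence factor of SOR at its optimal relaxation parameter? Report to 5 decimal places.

ρ_SOR = 0.90783

B_J for the 64×64 system has eigenvalues cos(kπ/65); ρ_J = cos(π/65) = 0.99883.
√(1−ρ_J²) simplifies to sin(π/65) = 0.048313.
ω* = 2 / (1 + 0.048313) = 2 / 1.048313 ≈ 1.90783.
ρ(B_{ω*}) = ω*−1 = 0.90783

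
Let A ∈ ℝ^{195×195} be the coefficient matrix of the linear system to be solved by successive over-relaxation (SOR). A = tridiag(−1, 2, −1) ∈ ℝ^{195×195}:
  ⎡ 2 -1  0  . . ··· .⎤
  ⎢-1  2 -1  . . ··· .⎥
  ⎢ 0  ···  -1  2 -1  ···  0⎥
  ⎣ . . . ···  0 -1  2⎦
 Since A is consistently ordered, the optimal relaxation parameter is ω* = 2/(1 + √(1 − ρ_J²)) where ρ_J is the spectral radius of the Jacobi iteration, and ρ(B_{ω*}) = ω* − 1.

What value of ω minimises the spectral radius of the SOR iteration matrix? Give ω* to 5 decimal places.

ω* = 1.96845

spectrum of D⁻¹(L+U) = {cos(kπ/196) : 1≤k≤195}; ρ_J = cos(π/196) = 0.99987.
√(1−ρ_J²) simplifies to sin(π/196) = 0.016028.
ω* = 2/(1 + 0.016028) = 2/1.016028 = 1.96845.
and ρ(B_{ω*}) = 1.96845 − 1 = 0.96845.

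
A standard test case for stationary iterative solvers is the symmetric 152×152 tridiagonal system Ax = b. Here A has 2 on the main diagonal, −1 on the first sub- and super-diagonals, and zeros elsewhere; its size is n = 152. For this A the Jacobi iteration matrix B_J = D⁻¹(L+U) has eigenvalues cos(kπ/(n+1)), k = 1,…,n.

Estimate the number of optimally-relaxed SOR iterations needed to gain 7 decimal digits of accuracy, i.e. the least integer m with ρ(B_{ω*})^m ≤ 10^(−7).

m = 393

B_J for the 152×152 system has eigenvalues cos(kπ/153); ρ_J = cos(π/153) = 0.9997892.
√(1 − cos²(π/153)) = sin(π/153) ≈ 0.0205318.
ω* = 2/(1+0.0205318) = 1.9597625
ρ(B_{ω*}) = ω*−1 = 0.9597625
7·ln10 = 16.1181; −ln(0.9597625) = 0.0410694; m = ⌈16.1181/0.0410694⌉ = ⌈392.460⌉ = 393.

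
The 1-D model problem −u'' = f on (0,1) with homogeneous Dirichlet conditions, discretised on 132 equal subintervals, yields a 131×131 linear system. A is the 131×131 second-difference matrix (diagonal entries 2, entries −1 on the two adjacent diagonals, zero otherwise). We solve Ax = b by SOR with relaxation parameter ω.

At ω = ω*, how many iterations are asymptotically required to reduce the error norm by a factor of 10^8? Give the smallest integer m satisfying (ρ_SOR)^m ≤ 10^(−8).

m = 387

ρ_J = max_k |cos(kπ/132)| = cos(π/132) = 0.9997168
root = sin(π/132) = 0.0237977  (since 1−cos² = sin²).
ω* = 2 / (1 + 0.0237977) = 2 / 1.0237977 ≈ 1.9535109.
ρ_SOR = ω* − 1 ≈ 0.9535109.
Need (0.9535109)^m ≤ 10^(−8): m ≥ 8·ln10/|ln 0.9535109| = 18.4207/0.0476044 = 386.954 ⇒ m = 387.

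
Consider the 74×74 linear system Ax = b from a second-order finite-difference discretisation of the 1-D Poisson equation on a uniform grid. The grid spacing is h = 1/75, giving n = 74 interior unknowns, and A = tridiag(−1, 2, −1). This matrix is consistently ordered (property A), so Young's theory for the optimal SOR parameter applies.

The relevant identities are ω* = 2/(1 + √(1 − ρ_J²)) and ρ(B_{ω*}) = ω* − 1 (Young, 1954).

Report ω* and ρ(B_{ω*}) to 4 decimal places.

ω* = 1.9196, ρ_SOR = 0.9196

spectrum of D⁻¹(L+U) = {cos(kπ/75) : 1≤k≤74}; ρ_J = cos(π/75) = 0.9991.
√(1−ρ_J²) simplifies to sin(π/75) = 0.04188.
So ω* = 2/1.04188 = 1.9196 (Young).
and ρ(B_{ω*}) = 1.9196 − 1 = 0.9196.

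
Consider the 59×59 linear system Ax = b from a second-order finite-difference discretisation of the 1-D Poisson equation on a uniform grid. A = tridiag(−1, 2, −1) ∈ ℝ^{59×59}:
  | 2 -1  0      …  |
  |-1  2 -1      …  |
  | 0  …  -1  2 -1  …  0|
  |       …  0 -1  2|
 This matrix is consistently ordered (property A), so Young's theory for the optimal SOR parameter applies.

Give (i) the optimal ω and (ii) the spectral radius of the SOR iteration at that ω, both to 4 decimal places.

With n=59, ρ(Jacobi) = cos(π/60) = 0.9986.
√(1−ρ_J²) simplifies to sin(π/60) = 0.05234.
Young: ω* = 2/(1+√(1−ρ_J²)) = 2/(1+0.05234) = 2/1.05234 = 1.9005.
and ρ(B_{ω*}) = 1.9005 − 1 = 0.9005.

ω* = 1.9005, ρ_SOR = 0.9005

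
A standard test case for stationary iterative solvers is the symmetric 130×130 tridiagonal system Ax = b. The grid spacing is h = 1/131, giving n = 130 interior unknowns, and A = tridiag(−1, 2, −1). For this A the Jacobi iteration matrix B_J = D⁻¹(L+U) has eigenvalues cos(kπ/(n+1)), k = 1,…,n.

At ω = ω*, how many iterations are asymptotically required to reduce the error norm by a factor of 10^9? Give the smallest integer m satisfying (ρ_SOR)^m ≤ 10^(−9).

m = 433

spectrum of D⁻¹(L+U) = {cos(kπ/131) : 1≤k≤130}; ρ_J = cos(π/131) = 0.9997125.
1 − cos²(π/131) = sin²(π/131) ⇒ √(1−ρ_J²) = sin(π/131) = 0.0239793.
ω* = 2/(1+0.0239793) = 1.9531645
ρ_SOR = ω* − 1 ≈ 0.9531645.
9·ln10 = 20.7233; −ln(0.9531645) = 0.0479678; m = ⌈20.7233/0.0479678⌉ = ⌈432.025⌉ = 433.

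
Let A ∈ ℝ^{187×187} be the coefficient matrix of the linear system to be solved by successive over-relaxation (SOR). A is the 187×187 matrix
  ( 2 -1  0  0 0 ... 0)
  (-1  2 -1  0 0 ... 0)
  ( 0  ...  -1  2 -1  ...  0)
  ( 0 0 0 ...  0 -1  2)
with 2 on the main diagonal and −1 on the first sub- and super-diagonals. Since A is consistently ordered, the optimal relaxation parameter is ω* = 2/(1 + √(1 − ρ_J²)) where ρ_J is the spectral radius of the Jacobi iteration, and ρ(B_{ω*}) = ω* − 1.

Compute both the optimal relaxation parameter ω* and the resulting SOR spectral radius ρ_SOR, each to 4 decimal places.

ω* = 1.9671, ρ_SOR = 0.9671

spectrum of D⁻¹(L+U) = {cos(kπ/188) : 1≤k≤187}; ρ_J = cos(π/188) = 0.9999.
√(1−ρ_J²) = |sin(π/188)| = 0.01671
ω* = 2/(1 + 0.01671) = 2/1.01671 = 1.9671.
ρ(B_{ω*}) = ω*−1 = 0.9671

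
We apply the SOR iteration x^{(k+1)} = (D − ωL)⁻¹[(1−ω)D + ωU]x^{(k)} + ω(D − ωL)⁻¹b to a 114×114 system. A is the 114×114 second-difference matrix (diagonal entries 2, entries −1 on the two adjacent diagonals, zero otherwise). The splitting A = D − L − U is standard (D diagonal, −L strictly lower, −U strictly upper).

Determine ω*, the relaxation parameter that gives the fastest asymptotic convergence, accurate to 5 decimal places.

ω* = 1.94682

With n=114, ρ(Jacobi) = cos(π/115) = 0.99963.
√(1−ρ_J²) simplifies to sin(π/115) = 0.027315.
[ω*] 2 ÷ (1 + 0.027315) = 2 ÷ 1.027315 = 1.94682.
ρ(B_{ω*}) = ω*−1 = 0.94682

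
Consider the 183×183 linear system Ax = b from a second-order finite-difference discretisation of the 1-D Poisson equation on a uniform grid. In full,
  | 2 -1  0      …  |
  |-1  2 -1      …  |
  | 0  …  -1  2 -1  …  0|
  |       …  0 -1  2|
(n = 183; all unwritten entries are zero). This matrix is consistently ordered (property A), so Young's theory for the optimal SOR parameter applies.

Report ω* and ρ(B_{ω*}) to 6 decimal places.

n=183: λ(B_J) = 1 − λ(A)/2 = cos(kπ/184); k=1 gives ρ_J = 0.999854.
√(1−ρ_J²) simplifies to sin(π/184) = 0.0170730.
ω* = 2/(1+0.0170730) = 1.966427
ρ_SOR = ω* − 1 = 1.966427 − 1 = 0.966427.

ω* = 1.966427, ρ_SOR = 0.966427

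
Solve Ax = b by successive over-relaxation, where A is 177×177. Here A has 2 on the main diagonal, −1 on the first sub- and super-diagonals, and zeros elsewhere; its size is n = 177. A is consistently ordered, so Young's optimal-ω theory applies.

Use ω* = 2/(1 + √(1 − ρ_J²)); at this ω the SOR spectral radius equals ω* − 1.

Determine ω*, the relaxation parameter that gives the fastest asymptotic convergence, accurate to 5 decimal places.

ω* = 1.96532

n=177: λ(B_J) = 1 − λ(A)/2 = cos(kπ/178); k=1 gives ρ_J = 0.99984.
√(1−ρ_J²) = |sin(π/178)| = 0.017648
ω* = 2/(1 + 0.017648) = 2/1.017648 = 1.96532.
and ρ(B_{ω*}) = 1.96532 − 1 = 0.96532.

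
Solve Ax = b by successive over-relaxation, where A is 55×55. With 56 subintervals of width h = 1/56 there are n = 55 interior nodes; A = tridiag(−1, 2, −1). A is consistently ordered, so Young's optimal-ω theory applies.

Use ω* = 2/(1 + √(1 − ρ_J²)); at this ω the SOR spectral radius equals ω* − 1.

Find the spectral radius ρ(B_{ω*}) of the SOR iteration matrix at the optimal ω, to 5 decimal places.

ρ_SOR = 0.89381

½·tridiag(1,0,1) at n=55: λ_k = cos(kπ/56); max |λ| at k=1 ⇒ ρ_J = cos(π/56) ≈ 0.99843.
√(1−ρ_J²) = |sin(π/56)| = 0.056070
ω* = 2/(1+0.056070) = 1.89381
ρ_SOR = ω* − 1 = 1.89381 − 1 = 0.89381.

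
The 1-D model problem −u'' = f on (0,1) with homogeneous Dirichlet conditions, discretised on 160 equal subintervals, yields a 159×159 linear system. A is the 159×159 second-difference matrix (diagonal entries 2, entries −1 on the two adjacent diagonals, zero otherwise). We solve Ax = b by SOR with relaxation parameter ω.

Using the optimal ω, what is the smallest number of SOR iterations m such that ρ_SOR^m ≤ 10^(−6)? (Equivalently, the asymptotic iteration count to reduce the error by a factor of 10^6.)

With n=159, ρ(Jacobi) = cos(π/160) = 0.9998072.
√(1 − cos²(π/160)) = sin(π/160) ≈ 0.0196337.
Young: ω* = 2/(1+√(1−ρ_J²)) = 2/(1+0.0196337) = 2/1.0196337 = 1.9614887.
ρ_SOR = ω* − 1 = 1.9614887 − 1 = 0.9614887.
6·ln10 = 13.8155; −ln(0.9614887) = 0.0392725; m = ⌈13.8155/0.0392725⌉ = ⌈351.786⌉ = 352.

m = 352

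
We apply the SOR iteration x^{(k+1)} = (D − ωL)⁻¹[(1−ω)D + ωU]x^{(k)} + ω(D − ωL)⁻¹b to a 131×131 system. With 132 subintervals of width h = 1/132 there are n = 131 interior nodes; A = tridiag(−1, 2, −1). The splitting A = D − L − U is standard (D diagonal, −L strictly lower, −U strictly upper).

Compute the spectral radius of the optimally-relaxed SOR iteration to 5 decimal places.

ρ_SOR = 0.95351

ρ_J = max_k |cos(kπ/132)| = cos(π/132) = 0.99972
root = sin(π/132) = 0.023798  (since 1−cos² = sin²).
Then 2/(1+√(1−ρ_J²)) = 2/(1+0.023798); ω* = 2/1.023798 = 1.95351.
[ρ_SOR] ω* − 1 = 0.95351.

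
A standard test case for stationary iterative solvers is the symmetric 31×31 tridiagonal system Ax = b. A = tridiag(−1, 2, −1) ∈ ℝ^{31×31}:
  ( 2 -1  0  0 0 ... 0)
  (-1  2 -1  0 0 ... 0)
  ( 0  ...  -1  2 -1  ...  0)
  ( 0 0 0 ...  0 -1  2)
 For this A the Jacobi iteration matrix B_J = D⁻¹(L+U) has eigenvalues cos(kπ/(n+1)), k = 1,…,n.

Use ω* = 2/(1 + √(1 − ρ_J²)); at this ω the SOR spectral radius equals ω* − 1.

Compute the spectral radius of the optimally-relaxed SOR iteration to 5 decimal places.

ρ_SOR = 0.82147

With n=31, ρ(Jacobi) = cos(π/32) = 0.99518.
√(1 − cos²(π/32)) = sin(π/32) ≈ 0.098017.
Then 2/(1+√(1−ρ_J²)) = 2/(1+0.098017); ω* = 2/1.098017 = 1.82147.
Hence ρ(B_{ω*}) = 1.82147 − 1 = 0.82147.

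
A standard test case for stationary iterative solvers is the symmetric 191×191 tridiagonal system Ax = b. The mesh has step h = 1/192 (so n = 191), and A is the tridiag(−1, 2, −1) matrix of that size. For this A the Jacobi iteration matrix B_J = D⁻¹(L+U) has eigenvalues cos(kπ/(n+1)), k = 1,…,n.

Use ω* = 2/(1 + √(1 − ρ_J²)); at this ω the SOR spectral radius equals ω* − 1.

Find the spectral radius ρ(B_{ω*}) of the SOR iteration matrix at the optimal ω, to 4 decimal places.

[ρ_J] n=191: ρ(B_J) = cos(π/(n+1)) = cos(π/192) = 0.9999.
root = sin(π/192) = 0.01636  (since 1−cos² = sin²).
Then 2/(1+√(1−ρ_J²)) = 2/(1+0.01636); ω* = 2/1.01636 = 1.9678.
[ρ_SOR] ω* − 1 = 0.9678.

ρ_SOR = 0.9678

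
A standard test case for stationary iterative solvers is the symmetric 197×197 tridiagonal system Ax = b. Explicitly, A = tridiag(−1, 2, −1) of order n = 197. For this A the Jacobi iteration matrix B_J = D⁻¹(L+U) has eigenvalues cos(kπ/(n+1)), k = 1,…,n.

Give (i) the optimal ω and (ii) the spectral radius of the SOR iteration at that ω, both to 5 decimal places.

ω* = 1.96876, ρ_SOR = 0.96876

ρ_J = max_k |cos(kπ/198)| = cos(π/198) = 0.99987
root = sin(π/198) = 0.015866  (since 1−cos² = sin²).
ω* = 2/(1 + 0.015866) = 2/1.015866 = 1.96876.
At ω = 1.96876 every |λ(B_ω)| = ω−1, so ρ_SOR = 0.96876.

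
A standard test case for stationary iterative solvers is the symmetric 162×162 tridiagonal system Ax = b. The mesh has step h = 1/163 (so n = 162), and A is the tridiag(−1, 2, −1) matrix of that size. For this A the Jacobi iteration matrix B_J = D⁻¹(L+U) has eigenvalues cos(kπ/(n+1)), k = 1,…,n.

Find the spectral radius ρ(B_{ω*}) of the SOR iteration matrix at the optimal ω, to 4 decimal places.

ρ_SOR = 0.9622

B_J for the 162×162 system has eigenvalues cos(kπ/163); ρ_J = cos(π/163) = 0.9998.
1 − cos²(π/163) = sin²(π/163) ⇒ √(1−ρ_J²) = sin(π/163) = 0.01927.
ω* = 2 / (1 + 0.01927) = 2 / 1.01927 ≈ 1.9622.
ρ_SOR = ω* − 1 ≈ 0.9622.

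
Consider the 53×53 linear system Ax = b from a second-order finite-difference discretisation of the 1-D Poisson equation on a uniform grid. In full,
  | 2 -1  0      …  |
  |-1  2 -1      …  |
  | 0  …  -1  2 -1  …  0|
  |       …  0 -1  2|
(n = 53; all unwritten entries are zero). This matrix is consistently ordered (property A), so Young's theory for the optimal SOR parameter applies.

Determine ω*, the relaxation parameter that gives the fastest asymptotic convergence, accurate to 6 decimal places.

ω* = 1.890100

½·tridiag(1,0,1) at n=53: λ_k = cos(kπ/54); max |λ| at k=1 ⇒ ρ_J = cos(π/54) ≈ 0.998308.
√(1−ρ_J²) simplifies to sin(π/54) = 0.0581448.
ω* = 2 / (1 + 0.0581448) = 2 / 1.0581448 ≈ 1.890100.
Hence ρ(B_{ω*}) = 1.890100 − 1 = 0.890100.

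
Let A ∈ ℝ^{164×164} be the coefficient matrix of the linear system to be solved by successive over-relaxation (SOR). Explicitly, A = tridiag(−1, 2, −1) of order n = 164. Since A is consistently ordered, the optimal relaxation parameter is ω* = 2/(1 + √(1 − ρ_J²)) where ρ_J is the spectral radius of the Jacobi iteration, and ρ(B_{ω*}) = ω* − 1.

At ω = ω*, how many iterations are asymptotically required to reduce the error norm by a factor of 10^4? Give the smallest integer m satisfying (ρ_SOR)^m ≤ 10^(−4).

m = 242

spectrum of D⁻¹(L+U) = {cos(kπ/165) : 1≤k≤164}; ρ_J = cos(π/165) = 0.9998187.
root = sin(π/165) = 0.0190388  (since 1−cos² = sin²).
Then 2/(1+√(1−ρ_J²)) = 2/(1+0.0190388); ω* = 2/1.0190388 = 1.9626338.
ρ(B_{ω*}) = ω*−1 = 0.9626338
ρ_SOR^m ≤ 10^(−4) ⇔ m ≥ 4·ln10/(−ln 0.9626338) = 9.21034/0.0380822 = 241.854; m = ⌈241.854⌉ = 242.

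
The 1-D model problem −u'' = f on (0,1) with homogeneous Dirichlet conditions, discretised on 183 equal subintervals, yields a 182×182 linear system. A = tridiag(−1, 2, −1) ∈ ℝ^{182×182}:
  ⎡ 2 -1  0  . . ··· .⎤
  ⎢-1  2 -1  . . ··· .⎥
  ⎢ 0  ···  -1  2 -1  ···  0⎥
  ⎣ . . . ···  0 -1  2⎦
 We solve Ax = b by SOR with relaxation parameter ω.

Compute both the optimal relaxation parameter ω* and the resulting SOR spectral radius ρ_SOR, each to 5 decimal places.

ρ_J = max_k |cos(kπ/183)| = cos(π/183) = 0.99985
√(1−ρ_J²) = |sin(π/183)| = 0.017166
ω* = 2/(1+0.017166) = 1.96625
ρ(B_{ω*}) = ω*−1 = 0.96625

ω* = 1.96625, ρ_SOR = 0.96625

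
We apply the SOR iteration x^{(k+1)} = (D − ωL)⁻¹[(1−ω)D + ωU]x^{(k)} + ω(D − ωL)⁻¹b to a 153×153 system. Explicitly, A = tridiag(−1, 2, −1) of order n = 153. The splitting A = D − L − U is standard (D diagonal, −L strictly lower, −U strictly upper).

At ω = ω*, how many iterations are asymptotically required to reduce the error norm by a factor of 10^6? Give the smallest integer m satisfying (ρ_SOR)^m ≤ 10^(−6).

m = 339

ρ_J = max_k |cos(kπ/154)| = cos(π/154) = 0.9997919
root = sin(π/154) = 0.0203985  (since 1−cos² = sin²).
ω* = 2/(1+0.0203985) = 1.9600186
ρ_SOR = ω* − 1 ≈ 0.9600186.
(0.9600186)^m ≤ 10^{−6}  ⇒  m·ln(0.9600186) ≤ −6·ln10  ⇒  m ≥ 338.594  ⇒  m = 339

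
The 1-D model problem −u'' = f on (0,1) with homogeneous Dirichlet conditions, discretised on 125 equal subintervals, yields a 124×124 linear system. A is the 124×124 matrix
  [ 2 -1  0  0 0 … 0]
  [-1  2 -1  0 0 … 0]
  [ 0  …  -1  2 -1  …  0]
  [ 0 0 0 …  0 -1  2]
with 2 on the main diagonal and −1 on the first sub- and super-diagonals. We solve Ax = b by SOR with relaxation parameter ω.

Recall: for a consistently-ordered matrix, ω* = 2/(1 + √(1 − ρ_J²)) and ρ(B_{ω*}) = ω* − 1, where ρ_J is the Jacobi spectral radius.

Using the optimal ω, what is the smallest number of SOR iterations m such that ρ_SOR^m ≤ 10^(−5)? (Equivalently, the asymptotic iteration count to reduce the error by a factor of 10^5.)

[ρ_J] n=124: ρ(B_J) = cos(π/(n+1)) = cos(π/125) = 0.9996842.
1 − cos²(π/125) = sin²(π/125) ⇒ √(1−ρ_J²) = sin(π/125) = 0.0251301.
Then 2/(1+√(1−ρ_J²)) = 2/(1+0.0251301); ω* = 2/1.0251301 = 1.9509719.
ρ(B_{ω*}) = ω*−1 = 0.9509719
m ≥ 5·ln10 / (−ln 0.9509719) = 229.018; smallest integer m = 230.

m = 230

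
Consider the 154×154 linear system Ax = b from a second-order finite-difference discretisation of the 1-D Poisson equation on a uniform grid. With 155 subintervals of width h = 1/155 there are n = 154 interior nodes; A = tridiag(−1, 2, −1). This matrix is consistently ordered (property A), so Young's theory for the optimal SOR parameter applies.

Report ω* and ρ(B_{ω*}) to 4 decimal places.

ω* = 1.9603, ρ_SOR = 0.9603

B_J for the 154×154 system has eigenvalues cos(kπ/155); ρ_J = cos(π/155) = 0.9998.
√(1−ρ_J²) = |sin(π/155)| = 0.02027
ω* = 2 / (1 + 0.02027) = 2 / 1.02027 ≈ 1.9603.
[ρ_SOR] ω* − 1 = 0.9603.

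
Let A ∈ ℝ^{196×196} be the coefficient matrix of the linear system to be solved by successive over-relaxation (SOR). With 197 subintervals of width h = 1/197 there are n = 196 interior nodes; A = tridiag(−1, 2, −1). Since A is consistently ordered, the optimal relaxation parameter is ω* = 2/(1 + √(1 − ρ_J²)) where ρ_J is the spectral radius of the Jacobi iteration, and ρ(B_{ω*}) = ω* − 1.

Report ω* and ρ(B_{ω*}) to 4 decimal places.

ω* = 1.9686, ρ_SOR = 0.9686

With n=196, ρ(Jacobi) = cos(π/197) = 0.9999.
root = sin(π/197) = 0.01595  (since 1−cos² = sin²).
ω* = 2 / (1 + 0.01595) = 2 / 1.01595 ≈ 1.9686.
and ρ(B_{ω*}) = 1.9686 − 1 = 0.9686.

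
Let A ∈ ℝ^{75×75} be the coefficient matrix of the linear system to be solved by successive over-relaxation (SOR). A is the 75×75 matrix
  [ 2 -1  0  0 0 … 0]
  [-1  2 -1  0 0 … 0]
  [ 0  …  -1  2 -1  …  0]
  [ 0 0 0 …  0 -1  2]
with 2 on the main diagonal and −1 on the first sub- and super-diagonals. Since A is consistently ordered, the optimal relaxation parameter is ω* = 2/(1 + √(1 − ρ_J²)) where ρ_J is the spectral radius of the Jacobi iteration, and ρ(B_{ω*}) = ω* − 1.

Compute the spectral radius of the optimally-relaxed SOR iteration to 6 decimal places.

ρ_SOR = 0.920630

½·tridiag(1,0,1) at n=75: λ_k = cos(kπ/76); max |λ| at k=1 ⇒ ρ_J = cos(π/76) ≈ 0.999146.
1 − cos²(π/76) = sin²(π/76) ⇒ √(1−ρ_J²) = sin(π/76) = 0.0413250.
Then 2/(1+√(1−ρ_J²)) = 2/(1+0.0413250); ω* = 2/1.0413250 = 1.920630.
At ω = 1.920630 every |λ(B_ω)| = ω−1, so ρ_SOR = 0.920630.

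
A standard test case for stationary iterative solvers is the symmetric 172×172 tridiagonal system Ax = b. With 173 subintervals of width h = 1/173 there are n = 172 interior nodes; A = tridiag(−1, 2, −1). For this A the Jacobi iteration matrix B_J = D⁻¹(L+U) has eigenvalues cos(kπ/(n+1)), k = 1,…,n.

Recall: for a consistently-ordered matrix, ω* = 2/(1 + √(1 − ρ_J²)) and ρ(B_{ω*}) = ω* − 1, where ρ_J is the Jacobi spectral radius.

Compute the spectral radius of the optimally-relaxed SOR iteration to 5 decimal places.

With n=172, ρ(Jacobi) = cos(π/173) = 0.99984.
1 − cos²(π/173) = sin²(π/173) ⇒ √(1−ρ_J²) = sin(π/173) = 0.018158.
So ω* = 2/1.018158 = 1.96433 (Young).
ρ(B_{ω*}) = ω*−1 = 0.96433

ρ_SOR = 0.96433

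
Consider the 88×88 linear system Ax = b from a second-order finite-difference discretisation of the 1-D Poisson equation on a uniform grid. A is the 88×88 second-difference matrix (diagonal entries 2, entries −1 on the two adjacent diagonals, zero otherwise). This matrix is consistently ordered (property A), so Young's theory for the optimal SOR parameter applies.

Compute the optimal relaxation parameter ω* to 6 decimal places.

With n=88, ρ(Jacobi) = cos(π/89) = 0.999377.
root = sin(π/89) = 0.0352915  (since 1−cos² = sin²).
Young: ω* = 2/(1+√(1−ρ_J²)) = 2/(1+0.0352915) = 2/1.0352915 = 1.931823.
[ρ_SOR] ω* − 1 = 0.931823.

ω* = 1.931823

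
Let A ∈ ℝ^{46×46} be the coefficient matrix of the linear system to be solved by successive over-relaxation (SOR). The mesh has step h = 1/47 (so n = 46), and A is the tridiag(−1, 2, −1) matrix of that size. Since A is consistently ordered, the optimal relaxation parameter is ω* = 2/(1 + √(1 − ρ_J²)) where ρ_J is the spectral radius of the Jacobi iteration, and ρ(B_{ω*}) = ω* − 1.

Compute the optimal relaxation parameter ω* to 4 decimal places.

ω* = 1.8748

B_J for the 46×46 system has eigenvalues cos(kπ/47); ρ_J = cos(π/47) = 0.9978.
√(1−ρ_J²) simplifies to sin(π/47) = 0.06679.
Then 2/(1+√(1−ρ_J²)) = 2/(1+0.06679); ω* = 2/1.06679 = 1.8748.
ρ_SOR = ω* − 1 = 1.8748 − 1 = 0.8748.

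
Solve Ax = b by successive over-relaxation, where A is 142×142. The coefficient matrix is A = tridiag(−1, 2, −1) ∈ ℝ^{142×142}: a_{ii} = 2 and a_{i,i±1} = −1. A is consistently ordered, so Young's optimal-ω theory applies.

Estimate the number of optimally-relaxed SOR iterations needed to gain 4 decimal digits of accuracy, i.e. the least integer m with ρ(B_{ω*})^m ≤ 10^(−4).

With n=142, ρ(Jacobi) = cos(π/143) = 0.9997587.
root = sin(π/143) = 0.0219674  (since 1−cos² = sin²).
Young: ω* = 2/(1+√(1−ρ_J²)) = 2/(1+0.0219674) = 2/1.0219674 = 1.9570096.
and ρ(B_{ω*}) = 1.9570096 − 1 = 0.9570096.
(0.9570096)^m ≤ 10^{−4}  ⇒  m·ln(0.9570096) ≤ −4·ln10  ⇒  m ≥ 209.603  ⇒  m = 210

m = 210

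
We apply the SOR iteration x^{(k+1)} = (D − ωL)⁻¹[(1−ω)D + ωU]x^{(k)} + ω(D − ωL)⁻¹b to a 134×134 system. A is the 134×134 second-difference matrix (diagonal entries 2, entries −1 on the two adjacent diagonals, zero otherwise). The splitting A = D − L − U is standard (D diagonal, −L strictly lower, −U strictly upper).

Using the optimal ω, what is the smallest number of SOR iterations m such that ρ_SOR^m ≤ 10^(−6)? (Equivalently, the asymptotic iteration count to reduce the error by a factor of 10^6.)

m = 297

ρ_J = max_k |cos(kπ/135)| = cos(π/135) = 0.9997292
√(1−ρ_J²) = |sin(π/135)| = 0.0232690
ω* = 2/(1 + 0.0232690) = 2/1.0232690 = 1.9545203.
At ω = 1.9545203 every |λ(B_ω)| = ω−1, so ρ_SOR = 0.9545203.
(0.9545203)^m ≤ 10^{−6}  ⇒  m·ln(0.9545203) ≤ −6·ln10  ⇒  m ≥ 296.811  ⇒  m = 297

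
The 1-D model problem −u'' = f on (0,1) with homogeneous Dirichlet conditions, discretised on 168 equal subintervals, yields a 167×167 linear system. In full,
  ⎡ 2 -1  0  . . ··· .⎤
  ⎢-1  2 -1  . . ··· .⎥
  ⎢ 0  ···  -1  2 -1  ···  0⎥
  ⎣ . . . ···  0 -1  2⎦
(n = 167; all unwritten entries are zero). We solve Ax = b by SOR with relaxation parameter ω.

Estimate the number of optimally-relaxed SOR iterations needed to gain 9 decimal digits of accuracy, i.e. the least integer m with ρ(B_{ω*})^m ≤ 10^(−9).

m = 555

[ρ_J] n=167: ρ(B_J) = cos(π/(n+1)) = cos(π/168) = 0.9998252.
root = sin(π/168) = 0.0186989  (since 1−cos² = sin²).
ω* = 2/(1+0.0186989) = 1.9632887
ρ_SOR = ω* − 1 = 1.9632887 − 1 = 0.9632887.
Need (0.9632887)^m ≤ 10^(−9): m ≥ 9·ln10/|ln 0.9632887| = 20.7233/0.0374021 = 554.068 ⇒ m = 555.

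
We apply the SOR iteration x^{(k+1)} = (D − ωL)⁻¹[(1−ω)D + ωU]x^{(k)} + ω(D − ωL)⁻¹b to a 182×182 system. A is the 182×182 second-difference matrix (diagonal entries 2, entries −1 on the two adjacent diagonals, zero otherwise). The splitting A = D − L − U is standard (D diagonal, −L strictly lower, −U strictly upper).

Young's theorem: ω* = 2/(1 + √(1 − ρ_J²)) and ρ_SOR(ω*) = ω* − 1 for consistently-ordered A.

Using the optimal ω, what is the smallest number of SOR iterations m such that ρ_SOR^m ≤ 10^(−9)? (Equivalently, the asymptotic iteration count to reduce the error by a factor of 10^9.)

m = 604

[ρ_J] n=182: ρ(B_J) = cos(π/(n+1)) = cos(π/183) = 0.9998526.
root = sin(π/183) = 0.0171663  (since 1−cos² = sin²).
Young: ω* = 2/(1+√(1−ρ_J²)) = 2/(1+0.0171663) = 2/1.0171663 = 1.9662468.
and ρ(B_{ω*}) = 1.9662468 − 1 = 0.9662468.
m ≥ 9·ln10 / (−ln 0.9662468) = 603.544; smallest integer m = 604.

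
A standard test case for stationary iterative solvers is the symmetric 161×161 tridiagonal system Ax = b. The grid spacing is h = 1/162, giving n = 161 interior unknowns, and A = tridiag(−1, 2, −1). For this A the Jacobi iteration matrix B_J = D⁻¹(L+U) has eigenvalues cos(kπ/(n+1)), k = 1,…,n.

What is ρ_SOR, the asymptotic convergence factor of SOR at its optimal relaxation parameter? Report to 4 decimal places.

ρ_J = max_k |cos(kπ/162)| = cos(π/162) = 0.9998
√(1−ρ_J²) simplifies to sin(π/162) = 0.01939.
ω* = 2/(1 + 0.01939) = 2/1.01939 = 1.9620.
Hence ρ(B_{ω*}) = 1.9620 − 1 = 0.9620.

ρ_SOR = 0.9620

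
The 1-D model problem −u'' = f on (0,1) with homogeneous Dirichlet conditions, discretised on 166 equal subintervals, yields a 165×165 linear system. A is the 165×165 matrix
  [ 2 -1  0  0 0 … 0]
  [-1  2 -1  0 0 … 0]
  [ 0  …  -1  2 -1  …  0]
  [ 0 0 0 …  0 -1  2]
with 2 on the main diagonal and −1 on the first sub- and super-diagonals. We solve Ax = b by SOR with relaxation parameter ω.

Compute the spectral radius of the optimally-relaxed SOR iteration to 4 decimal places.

ρ_SOR = 0.9629

n=165: λ(B_J) = 1 − λ(A)/2 = cos(kπ/166); k=1 gives ρ_J = 0.9998.
1 − cos²(π/166) = sin²(π/166) ⇒ √(1−ρ_J²) = sin(π/166) = 0.01892.
ω* = 2 / (1 + 0.01892) = 2 / 1.01892 ≈ 1.9629.
[ρ_SOR] ω* − 1 = 0.9629.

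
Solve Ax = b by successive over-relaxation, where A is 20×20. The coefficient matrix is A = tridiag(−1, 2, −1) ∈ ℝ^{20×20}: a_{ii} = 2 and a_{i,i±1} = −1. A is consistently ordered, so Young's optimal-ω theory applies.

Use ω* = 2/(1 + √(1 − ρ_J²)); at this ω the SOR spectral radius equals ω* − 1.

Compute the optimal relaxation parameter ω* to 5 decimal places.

B_J for the 20×20 system has eigenvalues cos(kπ/21); ρ_J = cos(π/21) = 0.98883.
√(1 − cos²(π/21)) = sin(π/21) ≈ 0.149042.
Then 2/(1+√(1−ρ_J²)) = 2/(1+0.149042); ω* = 2/1.149042 = 1.74058.
Hence ρ(B_{ω*}) = 1.74058 − 1 = 0.74058.

ω* = 1.74058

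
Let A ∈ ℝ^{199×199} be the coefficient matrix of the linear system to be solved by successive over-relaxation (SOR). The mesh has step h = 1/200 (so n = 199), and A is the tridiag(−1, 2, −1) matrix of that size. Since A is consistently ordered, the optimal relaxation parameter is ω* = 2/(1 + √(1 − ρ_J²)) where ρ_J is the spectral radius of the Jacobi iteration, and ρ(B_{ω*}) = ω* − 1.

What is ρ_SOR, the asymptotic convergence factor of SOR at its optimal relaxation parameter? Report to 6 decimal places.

B_J for the 199×199 system has eigenvalues cos(kπ/200); ρ_J = cos(π/200) = 0.999877.
√(1 − cos²(π/200)) = sin(π/200) ≈ 0.0157073.
Then 2/(1+√(1−ρ_J²)) = 2/(1+0.0157073); ω* = 2/1.0157073 = 1.969071.
At ω = 1.969071 every |λ(B_ω)| = ω−1, so ρ_SOR = 0.969071.

ρ_SOR = 0.969071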